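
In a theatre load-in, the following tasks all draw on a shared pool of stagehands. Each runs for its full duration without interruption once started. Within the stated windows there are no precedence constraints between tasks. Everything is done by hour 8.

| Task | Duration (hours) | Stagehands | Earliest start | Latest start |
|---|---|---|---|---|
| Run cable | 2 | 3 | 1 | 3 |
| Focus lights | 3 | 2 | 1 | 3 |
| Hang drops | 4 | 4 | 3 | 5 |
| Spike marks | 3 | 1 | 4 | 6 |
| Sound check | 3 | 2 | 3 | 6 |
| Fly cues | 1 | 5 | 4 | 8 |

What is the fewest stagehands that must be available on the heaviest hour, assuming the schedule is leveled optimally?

6

Early-start (Run cable@1, Focus lights@1, Hang drops@3, Spike marks@4, Sound check@3, Fly cues@4) gives peak 12: h1:5  h2:5  h3:8  h4:12  h5:7  h6:5  h7:0  h8:0.
Shift Hang drops→4, Spike marks→6, Fly cues→8.
Schedule Run cable@1, Focus lights@1, Hang drops@4, Spike marks@6, Sound check@3, Fly cues@8: h1:5  h2:5  h3:4  h4:6  h5:6  h6:5  h7:5  h8:6 — peak 6.
Total stagehand-hours = 42 over 8 hours ⇒ peak ≥ ⌈42/8⌉ = 6, so 6 is optimal.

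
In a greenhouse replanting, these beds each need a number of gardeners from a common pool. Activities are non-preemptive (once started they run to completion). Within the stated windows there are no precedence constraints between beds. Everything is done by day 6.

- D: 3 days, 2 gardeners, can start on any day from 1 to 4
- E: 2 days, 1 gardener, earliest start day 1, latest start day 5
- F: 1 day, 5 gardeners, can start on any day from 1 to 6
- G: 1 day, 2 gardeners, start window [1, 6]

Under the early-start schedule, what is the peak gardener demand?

10

Early-start schedule: D@1, E@1, F@1, G@1.
Load per day: day 1: 10, day 2: 3, day 3: 2, day 4: 0, day 5: 0, day 6: 0.
Peak is 10.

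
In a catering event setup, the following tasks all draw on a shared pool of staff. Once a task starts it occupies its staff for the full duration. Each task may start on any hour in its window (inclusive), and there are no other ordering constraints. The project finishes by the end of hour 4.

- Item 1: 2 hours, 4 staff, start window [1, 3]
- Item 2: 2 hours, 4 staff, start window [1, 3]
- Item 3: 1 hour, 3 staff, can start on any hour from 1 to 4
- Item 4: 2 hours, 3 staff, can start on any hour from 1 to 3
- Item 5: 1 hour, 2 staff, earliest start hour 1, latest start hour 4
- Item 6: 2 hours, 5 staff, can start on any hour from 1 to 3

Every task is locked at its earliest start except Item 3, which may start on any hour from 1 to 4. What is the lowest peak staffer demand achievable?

18

Item 3@1: h1:21  h2:16  h3:0  h4:0 → peak 21
Item 3@2: h1:18  h2:19  h3:0  h4:0 → peak 19
Item 3@3: h1:18  h2:16  h3:3  h4:0 → peak 18
Item 3@4: h1:18  h2:16  h3:0  h4:3 → peak 18
Best is Item 3@3, peak 18.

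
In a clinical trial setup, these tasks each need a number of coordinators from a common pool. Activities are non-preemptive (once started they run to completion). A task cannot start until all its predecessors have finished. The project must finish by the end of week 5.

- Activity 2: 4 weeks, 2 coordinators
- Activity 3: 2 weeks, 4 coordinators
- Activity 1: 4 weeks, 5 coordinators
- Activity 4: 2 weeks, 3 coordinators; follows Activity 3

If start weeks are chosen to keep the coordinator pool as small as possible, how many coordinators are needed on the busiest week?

11

Schedule Activity 2@1, Activity 3@1, Activity 1@1, Activity 4@3: w1:11  w2:11  w3:10  w4:10  w5:0 — peak 11.
No arrangement of the 12 feasible schedules does better.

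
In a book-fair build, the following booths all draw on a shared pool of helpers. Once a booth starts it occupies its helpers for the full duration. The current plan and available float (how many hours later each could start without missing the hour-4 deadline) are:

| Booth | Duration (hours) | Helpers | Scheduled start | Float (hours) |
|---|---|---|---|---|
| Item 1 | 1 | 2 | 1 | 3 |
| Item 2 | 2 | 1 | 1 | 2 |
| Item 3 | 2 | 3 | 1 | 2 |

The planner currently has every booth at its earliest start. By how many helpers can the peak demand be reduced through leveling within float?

Early-start peak: h1:6  h2:4  h3:0  h4:0 ⇒ 6.
Leveled (Item 1@1, Item 2@1, Item 3@3): h1:3  h2:1  h3:3  h4:3 ⇒ 3.
Reduction 6 − 3 = 3.

3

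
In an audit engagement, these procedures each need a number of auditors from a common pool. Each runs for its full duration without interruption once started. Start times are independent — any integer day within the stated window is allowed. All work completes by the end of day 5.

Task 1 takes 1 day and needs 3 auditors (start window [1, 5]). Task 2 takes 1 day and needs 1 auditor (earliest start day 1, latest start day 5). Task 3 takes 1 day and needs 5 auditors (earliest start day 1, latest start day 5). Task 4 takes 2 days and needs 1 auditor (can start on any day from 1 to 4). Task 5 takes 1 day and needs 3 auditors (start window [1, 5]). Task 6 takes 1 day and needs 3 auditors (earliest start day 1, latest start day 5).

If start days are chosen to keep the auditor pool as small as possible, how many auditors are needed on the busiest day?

5

Early-start (Task 1@1, Task 2@1, Task 3@1, Task 4@1, Task 5@1, Task 6@1) gives peak 16: d1:16  d2:1  d3:0  d4:0  d5:0.
Shift Task 3→2, Task 4→3, Task 5→3, Task 6→4.
Schedule Task 1@1, Task 2@1, Task 3@2, Task 4@3, Task 5@3, Task 6@4: d1:4  d2:5  d3:4  d4:4  d5:0 — peak 5.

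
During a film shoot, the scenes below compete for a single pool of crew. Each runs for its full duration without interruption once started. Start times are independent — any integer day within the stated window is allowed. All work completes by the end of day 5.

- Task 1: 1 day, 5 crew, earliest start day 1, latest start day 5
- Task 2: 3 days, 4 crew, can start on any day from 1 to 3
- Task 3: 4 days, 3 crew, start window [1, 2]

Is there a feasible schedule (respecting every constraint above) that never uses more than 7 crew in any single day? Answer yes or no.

yes

Schedule Task 1@1, Task 2@2, Task 3@2: d1:5  d2:7  d3:7  d4:7  d5:3 — peak 7 ≤ 7.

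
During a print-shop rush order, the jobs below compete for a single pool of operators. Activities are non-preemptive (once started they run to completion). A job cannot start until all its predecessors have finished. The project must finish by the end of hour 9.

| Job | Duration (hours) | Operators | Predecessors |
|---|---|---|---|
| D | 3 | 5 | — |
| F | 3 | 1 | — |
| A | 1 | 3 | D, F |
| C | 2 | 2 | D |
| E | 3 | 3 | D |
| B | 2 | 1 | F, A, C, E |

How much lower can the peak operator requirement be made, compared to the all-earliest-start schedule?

2

Early-start peak: h1:6  h2:6  h3:6  h4:8  h5:5  h6:3  h7:1  h8:1  h9:0 ⇒ 8.
Leveled (D@1, F@1, A@4, C@4, E@5, B@8): h1:6  h2:6  h3:6  h4:5  h5:5  h6:3  h7:3  h8:1  h9:1 ⇒ 6.
Reduction 8 − 6 = 2.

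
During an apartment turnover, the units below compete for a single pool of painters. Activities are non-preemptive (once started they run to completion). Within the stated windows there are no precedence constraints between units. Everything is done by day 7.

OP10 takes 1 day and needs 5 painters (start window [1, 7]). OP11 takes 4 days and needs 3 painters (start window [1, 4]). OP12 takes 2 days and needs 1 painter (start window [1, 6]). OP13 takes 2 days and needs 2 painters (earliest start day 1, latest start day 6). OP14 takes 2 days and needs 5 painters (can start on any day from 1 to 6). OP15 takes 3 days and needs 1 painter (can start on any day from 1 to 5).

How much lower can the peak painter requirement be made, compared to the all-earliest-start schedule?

Early-start peak: d1:17  d2:12  d3:4  d4:3  d5:0  d6:0  d7:0 ⇒ 17.
Leveled (OP10@1, OP11@2, OP12@1, OP13@2, OP14@6, OP15@3): d1:6  d2:6  d3:6  d4:4  d5:4  d6:5  d7:5 ⇒ 6.
Reduction 17 − 6 = 11.

11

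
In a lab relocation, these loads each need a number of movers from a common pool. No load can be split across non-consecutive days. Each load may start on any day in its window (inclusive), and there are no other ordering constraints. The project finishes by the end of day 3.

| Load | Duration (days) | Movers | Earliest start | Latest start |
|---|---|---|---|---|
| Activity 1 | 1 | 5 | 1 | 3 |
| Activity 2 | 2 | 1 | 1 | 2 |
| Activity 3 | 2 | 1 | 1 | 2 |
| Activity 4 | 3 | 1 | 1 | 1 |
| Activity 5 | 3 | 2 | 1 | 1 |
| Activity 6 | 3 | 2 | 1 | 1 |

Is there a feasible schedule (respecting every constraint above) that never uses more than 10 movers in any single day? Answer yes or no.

yes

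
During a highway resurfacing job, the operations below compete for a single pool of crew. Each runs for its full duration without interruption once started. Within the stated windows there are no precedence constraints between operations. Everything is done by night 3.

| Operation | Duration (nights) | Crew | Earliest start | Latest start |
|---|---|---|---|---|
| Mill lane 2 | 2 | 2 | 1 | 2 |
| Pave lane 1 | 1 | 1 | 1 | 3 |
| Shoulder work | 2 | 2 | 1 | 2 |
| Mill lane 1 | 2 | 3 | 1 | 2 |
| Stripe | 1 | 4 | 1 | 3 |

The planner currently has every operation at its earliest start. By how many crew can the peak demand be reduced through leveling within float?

Early-start peak: n1:12  n2:7  n3:0 ⇒ 12.
Leveled (Mill lane 2@1, Pave lane 1@1, Shoulder work@1, Mill lane 1@2, Stripe@3): n1:5  n2:7  n3:7 ⇒ 7.
Reduction 12 − 7 = 5.

5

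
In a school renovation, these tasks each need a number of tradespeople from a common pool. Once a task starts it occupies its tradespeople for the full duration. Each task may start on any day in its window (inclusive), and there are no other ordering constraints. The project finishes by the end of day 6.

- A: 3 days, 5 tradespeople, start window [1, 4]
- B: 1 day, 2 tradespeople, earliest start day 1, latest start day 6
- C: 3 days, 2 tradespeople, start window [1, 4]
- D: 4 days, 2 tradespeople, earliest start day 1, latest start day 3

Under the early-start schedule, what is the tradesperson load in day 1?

At early start, day 1 has: A, B, C, D.
Demand: 5 + 2 + 2 + 2 = 11.

11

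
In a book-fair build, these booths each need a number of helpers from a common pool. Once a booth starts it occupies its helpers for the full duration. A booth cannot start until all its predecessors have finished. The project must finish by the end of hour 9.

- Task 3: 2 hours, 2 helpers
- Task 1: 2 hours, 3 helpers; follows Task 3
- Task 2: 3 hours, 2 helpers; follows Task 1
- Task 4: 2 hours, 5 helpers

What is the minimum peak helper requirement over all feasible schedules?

5

Early-start (Task 3@1, Task 1@3, Task 2@5, Task 4@1) gives peak 7: h1:7  h2:7  h3:3  h4:3  h5:2  h6:2  h7:2  h8:0  h9:0.
Shift Task 4→8.
Schedule Task 3@1, Task 1@3, Task 2@5, Task 4@8: h1:2  h2:2  h3:3  h4:3  h5:2  h6:2  h7:2  h8:5  h9:5 — peak 5.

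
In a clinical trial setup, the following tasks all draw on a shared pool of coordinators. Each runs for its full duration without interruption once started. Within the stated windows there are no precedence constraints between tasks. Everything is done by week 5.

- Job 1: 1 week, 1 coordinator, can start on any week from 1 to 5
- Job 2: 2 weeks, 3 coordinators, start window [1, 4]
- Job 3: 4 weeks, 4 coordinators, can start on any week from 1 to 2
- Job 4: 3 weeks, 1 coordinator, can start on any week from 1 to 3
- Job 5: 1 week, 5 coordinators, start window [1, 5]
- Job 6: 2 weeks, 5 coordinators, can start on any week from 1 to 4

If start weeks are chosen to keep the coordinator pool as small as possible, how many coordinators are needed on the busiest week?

9

Early-start (Job 1@1, Job 2@1, Job 3@1, Job 4@1, Job 5@1, Job 6@1) gives peak 19: w1:19  w2:13  w3:5  w4:4  w5:0.
Shift Job 2→2, Job 3→2, Job 6→4.
Schedule Job 1@1, Job 2@2, Job 3@2, Job 4@1, Job 5@1, Job 6@4: w1:7  w2:8  w3:8  w4:9  w5:9 — peak 9.
Total coordinator-weeks = 41 over 5 weeks ⇒ peak ≥ ⌈41/5⌉ = 9, so 9 is optimal.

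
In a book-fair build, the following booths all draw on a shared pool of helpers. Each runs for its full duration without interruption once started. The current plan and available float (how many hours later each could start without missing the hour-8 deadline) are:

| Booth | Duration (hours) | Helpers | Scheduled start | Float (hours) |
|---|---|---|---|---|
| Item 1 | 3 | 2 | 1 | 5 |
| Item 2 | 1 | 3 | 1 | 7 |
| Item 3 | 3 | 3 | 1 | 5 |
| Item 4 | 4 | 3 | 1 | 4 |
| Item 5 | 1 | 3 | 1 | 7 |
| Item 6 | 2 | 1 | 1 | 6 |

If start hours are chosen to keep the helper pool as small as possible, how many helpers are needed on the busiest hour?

6

Early-start (Item 1@1, Item 2@1, Item 3@1, Item 4@1, Item 5@1, Item 6@1) gives peak 15: h1:15  h2:9  h3:8  h4:3  h5:0  h6:0  h7:0  h8:0.
Shift Item 3→2, Item 4→4, Item 5→5.
Schedule Item 1@1, Item 2@1, Item 3@2, Item 4@4, Item 5@5, Item 6@1: h1:6  h2:6  h3:5  h4:6  h5:6  h6:3  h7:3  h8:0 — peak 6.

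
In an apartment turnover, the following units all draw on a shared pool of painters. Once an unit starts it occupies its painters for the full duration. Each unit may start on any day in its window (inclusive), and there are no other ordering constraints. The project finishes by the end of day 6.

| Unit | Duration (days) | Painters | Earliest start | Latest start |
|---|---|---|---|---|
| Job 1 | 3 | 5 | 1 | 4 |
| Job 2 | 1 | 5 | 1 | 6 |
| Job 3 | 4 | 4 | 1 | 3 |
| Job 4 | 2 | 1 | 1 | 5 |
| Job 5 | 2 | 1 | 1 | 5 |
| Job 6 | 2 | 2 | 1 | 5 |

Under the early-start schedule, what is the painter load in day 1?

At early start, day 1 has: Job 1, Job 2, Job 3, Job 4, Job 5, Job 6.
Demand: 5 + 5 + 4 + 1 + 1 + 2 = 18.

18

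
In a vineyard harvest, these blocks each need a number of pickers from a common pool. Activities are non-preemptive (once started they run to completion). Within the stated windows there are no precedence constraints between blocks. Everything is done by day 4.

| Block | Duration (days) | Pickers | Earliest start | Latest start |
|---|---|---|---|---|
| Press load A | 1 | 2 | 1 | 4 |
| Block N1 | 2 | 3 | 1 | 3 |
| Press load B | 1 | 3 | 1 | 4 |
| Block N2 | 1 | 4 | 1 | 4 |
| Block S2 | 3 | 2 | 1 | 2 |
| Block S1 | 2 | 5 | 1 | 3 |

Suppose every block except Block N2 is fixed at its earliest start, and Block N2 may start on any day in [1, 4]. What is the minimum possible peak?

15

Block N2@1: d1:19  d2:10  d3:2  d4:0 → peak 19
Block N2@2: d1:15  d2:14  d3:2  d4:0 → peak 15
Block N2@3: d1:15  d2:10  d3:6  d4:0 → peak 15
Block N2@4: d1:15  d2:10  d3:2  d4:4 → peak 15
Best is Block N2@2, peak 15.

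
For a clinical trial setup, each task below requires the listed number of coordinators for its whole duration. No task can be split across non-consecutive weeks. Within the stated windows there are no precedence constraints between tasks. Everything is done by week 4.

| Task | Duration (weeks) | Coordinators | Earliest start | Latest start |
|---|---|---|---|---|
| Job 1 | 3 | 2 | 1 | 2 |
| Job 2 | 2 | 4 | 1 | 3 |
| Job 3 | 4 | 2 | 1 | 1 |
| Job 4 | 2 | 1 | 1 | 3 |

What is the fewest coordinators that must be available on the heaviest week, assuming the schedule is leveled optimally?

8

Early-start (Job 1@1, Job 2@1, Job 3@1, Job 4@1) gives peak 9: w1:9  w2:9  w3:4  w4:2.
Shift Job 4→3.
Schedule Job 1@1, Job 2@1, Job 3@1, Job 4@3: w1:8  w2:8  w3:5  w4:3 — peak 8.
No arrangement of the 18 feasible schedules does better.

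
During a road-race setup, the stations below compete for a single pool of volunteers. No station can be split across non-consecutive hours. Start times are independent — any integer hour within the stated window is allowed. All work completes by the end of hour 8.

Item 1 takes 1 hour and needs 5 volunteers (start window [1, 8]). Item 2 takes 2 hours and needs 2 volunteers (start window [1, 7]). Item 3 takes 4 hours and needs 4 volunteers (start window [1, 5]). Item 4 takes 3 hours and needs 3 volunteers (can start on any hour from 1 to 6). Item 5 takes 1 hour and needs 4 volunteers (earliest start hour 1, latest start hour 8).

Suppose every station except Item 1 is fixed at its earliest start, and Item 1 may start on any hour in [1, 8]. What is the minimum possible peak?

Item 1@1: h1:18  h2:9  h3:7  h4:4  h5:0  h6:0  h7:0  h8:0 → peak 18
Item 1@2: h1:13  h2:14  h3:7  h4:4  h5:0  h6:0  h7:0  h8:0 → peak 14
Item 1@3: h1:13  h2:9  h3:12  h4:4  h5:0  h6:0  h7:0  h8:0 → peak 13
Item 1@4: h1:13  h2:9  h3:7  h4:9  h5:0  h6:0  h7:0  h8:0 → peak 13
Item 1@5: h1:13  h2:9  h3:7  h4:4  h5:5  h6:0  h7:0  h8:0 → peak 13
Item 1@6: h1:13  h2:9  h3:7  h4:4  h5:0  h6:5  h7:0  h8:0 → peak 13
Item 1@7: h1:13  h2:9  h3:7  h4:4  h5:0  h6:0  h7:5  h8:0 → peak 13
Item 1@8: h1:13  h2:9  h3:7  h4:4  h5:0  h6:0  h7:0  h8:5 → peak 13
Best is Item 1@3, peak 13.

13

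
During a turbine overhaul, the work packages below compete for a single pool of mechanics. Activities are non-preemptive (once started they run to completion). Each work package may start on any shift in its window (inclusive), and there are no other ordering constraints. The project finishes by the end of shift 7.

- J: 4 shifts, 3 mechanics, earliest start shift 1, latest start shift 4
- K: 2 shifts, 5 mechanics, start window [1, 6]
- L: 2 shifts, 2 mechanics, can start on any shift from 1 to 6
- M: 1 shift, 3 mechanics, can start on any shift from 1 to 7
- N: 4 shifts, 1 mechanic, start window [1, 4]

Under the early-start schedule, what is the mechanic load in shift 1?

14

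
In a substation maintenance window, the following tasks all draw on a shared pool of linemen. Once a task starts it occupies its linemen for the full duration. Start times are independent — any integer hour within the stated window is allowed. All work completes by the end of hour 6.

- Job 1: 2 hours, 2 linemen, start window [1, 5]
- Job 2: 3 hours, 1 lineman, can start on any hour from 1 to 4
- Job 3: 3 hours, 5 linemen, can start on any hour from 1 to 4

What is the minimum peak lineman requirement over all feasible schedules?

5

Early-start (Job 1@1, Job 2@1, Job 3@1) gives peak 8: h1:8  h2:8  h3:6  h4:0  h5:0  h6:0.
Shift Job 3→4.
Schedule Job 1@1, Job 2@1, Job 3@4: h1:3  h2:3  h3:1  h4:5  h5:5  h6:5 — peak 5.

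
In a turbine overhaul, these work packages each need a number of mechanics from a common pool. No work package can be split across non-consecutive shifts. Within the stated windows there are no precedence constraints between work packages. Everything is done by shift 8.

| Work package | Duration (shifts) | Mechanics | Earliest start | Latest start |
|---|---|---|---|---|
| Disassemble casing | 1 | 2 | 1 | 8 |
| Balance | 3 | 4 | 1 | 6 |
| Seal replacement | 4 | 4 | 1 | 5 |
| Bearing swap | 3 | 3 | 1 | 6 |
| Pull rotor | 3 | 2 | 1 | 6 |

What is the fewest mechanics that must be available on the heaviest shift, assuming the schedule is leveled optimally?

Early-start (Disassemble casing@1, Balance@1, Seal replacement@1, Bearing swap@1, Pull rotor@1) gives peak 15: s1:15  s2:13  s3:13  s4:4  s5:0  s6:0  s7:0  s8:0.
Shift Seal replacement→4, Bearing swap→2, Pull rotor→5.
Schedule Disassemble casing@1, Balance@1, Seal replacement@4, Bearing swap@2, Pull rotor@5: s1:6  s2:7  s3:7  s4:7  s5:6  s6:6  s7:6  s8:0 — peak 7.

7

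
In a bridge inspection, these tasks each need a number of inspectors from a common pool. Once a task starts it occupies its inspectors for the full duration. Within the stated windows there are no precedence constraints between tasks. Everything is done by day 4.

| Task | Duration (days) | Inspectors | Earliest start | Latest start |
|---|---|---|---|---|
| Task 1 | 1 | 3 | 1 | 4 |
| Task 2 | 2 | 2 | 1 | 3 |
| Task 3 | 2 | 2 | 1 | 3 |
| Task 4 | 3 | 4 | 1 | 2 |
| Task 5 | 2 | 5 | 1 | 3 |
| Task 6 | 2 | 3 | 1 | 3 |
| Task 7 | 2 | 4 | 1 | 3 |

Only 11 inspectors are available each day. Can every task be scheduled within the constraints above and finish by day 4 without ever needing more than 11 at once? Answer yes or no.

Total inspector-days = 47; over 4 days the average is 47/4 > 11, so some day must exceed 11.

no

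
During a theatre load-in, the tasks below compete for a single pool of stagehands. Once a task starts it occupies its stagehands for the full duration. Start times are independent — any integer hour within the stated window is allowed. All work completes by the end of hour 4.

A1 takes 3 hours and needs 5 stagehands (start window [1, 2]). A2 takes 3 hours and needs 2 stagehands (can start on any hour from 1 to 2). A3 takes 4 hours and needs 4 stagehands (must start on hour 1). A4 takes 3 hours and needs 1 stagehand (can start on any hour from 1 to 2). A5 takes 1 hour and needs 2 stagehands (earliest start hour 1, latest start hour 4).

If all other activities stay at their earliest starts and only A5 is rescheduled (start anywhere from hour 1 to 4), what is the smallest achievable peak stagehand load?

12

A5@1: h1:14  h2:12  h3:12  h4:4 → peak 14
A5@2: h1:12  h2:14  h3:12  h4:4 → peak 14
A5@3: h1:12  h2:12  h3:14  h4:4 → peak 14
A5@4: h1:12  h2:12  h3:12  h4:6 → peak 12
Best is A5@4, peak 12.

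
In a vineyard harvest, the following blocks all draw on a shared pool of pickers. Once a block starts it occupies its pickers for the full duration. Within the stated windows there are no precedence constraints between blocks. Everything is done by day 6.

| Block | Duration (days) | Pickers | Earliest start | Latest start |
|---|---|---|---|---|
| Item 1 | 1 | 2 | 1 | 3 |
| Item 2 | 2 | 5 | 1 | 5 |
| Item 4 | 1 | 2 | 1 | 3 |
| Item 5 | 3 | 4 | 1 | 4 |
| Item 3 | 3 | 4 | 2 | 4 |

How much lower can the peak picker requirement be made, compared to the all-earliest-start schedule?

Early-start peak: d1:13  d2:13  d3:8  d4:4  d5:0  d6:0 ⇒ 13.
Leveled (Item 1@1, Item 2@1, Item 4@2, Item 5@3, Item 3@3): d1:7  d2:7  d3:8  d4:8  d5:8  d6:0 ⇒ 8.
Reduction 13 − 8 = 5.

5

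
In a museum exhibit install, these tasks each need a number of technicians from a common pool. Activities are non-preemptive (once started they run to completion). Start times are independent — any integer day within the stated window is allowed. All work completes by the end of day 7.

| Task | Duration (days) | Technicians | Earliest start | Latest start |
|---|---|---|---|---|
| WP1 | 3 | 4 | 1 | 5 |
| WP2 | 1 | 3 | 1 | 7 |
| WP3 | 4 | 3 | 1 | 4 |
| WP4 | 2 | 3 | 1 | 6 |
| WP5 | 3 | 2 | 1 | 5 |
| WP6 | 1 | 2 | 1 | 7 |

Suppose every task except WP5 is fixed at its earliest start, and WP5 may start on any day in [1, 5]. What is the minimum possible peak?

15

WP5@1: d1:17  d2:12  d3:9  d4:3  d5:0  d6:0  d7:0 → peak 17
WP5@2: d1:15  d2:12  d3:9  d4:5  d5:0  d6:0  d7:0 → peak 15
WP5@3: d1:15  d2:10  d3:9  d4:5  d5:2  d6:0  d7:0 → peak 15
WP5@4: d1:15  d2:10  d3:7  d4:5  d5:2  d6:2  d7:0 → peak 15
WP5@5: d1:15  d2:10  d3:7  d4:3  d5:2  d6:2  d7:2 → peak 15
Best is WP5@2, peak 15.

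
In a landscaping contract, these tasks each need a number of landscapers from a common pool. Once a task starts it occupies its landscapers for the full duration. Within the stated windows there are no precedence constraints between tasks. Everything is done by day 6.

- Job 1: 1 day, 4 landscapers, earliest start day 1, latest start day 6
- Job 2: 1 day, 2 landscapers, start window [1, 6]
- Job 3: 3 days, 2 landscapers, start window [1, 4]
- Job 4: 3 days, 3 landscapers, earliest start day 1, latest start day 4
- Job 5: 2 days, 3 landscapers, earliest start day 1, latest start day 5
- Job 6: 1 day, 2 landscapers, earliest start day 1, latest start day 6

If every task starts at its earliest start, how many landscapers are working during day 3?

At early start, day 3 has: Job 3, Job 4.
Demand: 2 + 3 = 5.

5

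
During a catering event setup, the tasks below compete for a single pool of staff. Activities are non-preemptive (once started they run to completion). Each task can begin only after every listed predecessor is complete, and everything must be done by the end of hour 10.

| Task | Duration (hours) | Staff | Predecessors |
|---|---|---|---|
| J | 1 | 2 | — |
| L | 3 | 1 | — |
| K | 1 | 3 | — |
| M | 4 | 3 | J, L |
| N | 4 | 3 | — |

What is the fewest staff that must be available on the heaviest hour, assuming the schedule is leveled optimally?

4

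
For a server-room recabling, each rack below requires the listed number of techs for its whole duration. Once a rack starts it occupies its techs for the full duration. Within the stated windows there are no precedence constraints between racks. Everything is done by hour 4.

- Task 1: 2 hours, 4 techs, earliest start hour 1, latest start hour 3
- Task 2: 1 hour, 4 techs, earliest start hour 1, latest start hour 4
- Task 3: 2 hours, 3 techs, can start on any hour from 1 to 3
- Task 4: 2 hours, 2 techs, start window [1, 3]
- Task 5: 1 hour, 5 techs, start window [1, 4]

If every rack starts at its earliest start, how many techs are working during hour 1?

18

At early start, hour 1 has: Task 1, Task 2, Task 3, Task 4, Task 5.
Demand: 4 + 4 + 3 + 2 + 5 = 18.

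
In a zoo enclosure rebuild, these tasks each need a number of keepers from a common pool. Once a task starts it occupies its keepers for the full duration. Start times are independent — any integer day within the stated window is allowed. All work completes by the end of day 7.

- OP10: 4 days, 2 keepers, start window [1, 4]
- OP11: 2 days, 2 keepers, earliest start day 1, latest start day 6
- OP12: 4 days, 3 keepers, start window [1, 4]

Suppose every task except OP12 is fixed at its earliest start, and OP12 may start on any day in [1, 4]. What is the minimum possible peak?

OP12@1: d1:7  d2:7  d3:5  d4:5  d5:0  d6:0  d7:0 → peak 7
OP12@2: d1:4  d2:7  d3:5  d4:5  d5:3  d6:0  d7:0 → peak 7
OP12@3: d1:4  d2:4  d3:5  d4:5  d5:3  d6:3  d7:0 → peak 5
OP12@4: d1:4  d2:4  d3:2  d4:5  d5:3  d6:3  d7:3 → peak 5
Best is OP12@3, peak 5.

5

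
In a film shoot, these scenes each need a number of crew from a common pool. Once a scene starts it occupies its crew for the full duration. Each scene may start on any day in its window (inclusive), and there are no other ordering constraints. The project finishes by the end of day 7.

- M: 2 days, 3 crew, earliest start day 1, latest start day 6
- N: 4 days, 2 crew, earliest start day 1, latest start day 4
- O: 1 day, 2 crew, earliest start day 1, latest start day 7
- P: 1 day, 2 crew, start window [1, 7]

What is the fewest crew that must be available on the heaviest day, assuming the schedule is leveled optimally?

4

Early-start (M@1, N@1, O@1, P@1) gives peak 9: d1:9  d2:5  d3:2  d4:2  d5:0  d6:0  d7:0.
Shift N→3, O→3, P→4.
Schedule M@1, N@3, O@3, P@4: d1:3  d2:3  d3:4  d4:4  d5:2  d6:2  d7:0 — peak 4.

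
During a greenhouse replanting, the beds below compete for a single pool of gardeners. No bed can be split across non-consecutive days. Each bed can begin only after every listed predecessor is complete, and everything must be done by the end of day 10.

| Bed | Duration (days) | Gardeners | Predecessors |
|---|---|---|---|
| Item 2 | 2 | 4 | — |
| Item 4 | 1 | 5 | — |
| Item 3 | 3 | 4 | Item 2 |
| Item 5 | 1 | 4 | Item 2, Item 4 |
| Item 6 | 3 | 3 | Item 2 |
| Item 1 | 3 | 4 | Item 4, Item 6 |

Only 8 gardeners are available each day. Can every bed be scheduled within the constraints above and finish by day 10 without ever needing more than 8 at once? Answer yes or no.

yes

Schedule Item 2@1, Item 4@3, Item 3@4, Item 5@7, Item 6@4, Item 1@8: d1:4  d2:4  d3:5  d4:7  d5:7  d6:7  d7:4  d8:4  d9:4  d10:4 — peak 7 ≤ 8.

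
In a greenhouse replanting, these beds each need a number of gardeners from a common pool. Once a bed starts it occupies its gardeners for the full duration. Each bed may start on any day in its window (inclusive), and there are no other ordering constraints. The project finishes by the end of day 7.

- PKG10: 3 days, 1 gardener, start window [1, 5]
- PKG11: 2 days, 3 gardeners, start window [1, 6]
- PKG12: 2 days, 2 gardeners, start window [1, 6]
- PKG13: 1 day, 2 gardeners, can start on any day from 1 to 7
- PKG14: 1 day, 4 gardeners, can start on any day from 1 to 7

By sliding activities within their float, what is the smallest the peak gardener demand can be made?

Early-start (PKG10@1, PKG11@1, PKG12@1, PKG13@1, PKG14@1) gives peak 12: d1:12  d2:6  d3:1  d4:0  d5:0  d6:0  d7:0.
Shift PKG12→3, PKG13→4, PKG14→5.
Schedule PKG10@1, PKG11@1, PKG12@3, PKG13@4, PKG14@5: d1:4  d2:4  d3:3  d4:4  d5:4  d6:0  d7:0 — peak 4.

4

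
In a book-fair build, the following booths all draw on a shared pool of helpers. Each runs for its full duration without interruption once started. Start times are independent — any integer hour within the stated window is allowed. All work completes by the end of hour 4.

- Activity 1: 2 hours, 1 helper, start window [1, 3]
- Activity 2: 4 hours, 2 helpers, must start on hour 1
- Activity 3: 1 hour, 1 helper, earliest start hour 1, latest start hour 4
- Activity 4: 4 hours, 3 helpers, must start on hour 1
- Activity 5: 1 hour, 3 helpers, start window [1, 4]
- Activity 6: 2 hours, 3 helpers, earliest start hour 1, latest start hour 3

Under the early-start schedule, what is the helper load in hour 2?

At early start, hour 2 has: Activity 1, Activity 2, Activity 4, Activity 6.
Demand: 1 + 2 + 3 + 3 = 9.

9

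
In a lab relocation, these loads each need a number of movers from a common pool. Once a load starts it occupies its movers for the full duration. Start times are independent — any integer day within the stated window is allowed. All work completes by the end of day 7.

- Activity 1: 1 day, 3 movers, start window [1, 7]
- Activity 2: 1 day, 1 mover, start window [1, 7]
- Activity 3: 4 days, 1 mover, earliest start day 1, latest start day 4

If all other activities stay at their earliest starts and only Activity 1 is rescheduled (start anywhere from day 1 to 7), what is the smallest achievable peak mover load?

3

Activity 1@1: d1:5  d2:1  d3:1  d4:1  d5:0  d6:0  d7:0 → peak 5
Activity 1@2: d1:2  d2:4  d3:1  d4:1  d5:0  d6:0  d7:0 → peak 4
Activity 1@3: d1:2  d2:1  d3:4  d4:1  d5:0  d6:0  d7:0 → peak 4
Activity 1@4: d1:2  d2:1  d3:1  d4:4  d5:0  d6:0  d7:0 → peak 4
Activity 1@5: d1:2  d2:1  d3:1  d4:1  d5:3  d6:0  d7:0 → peak 3
Activity 1@6: d1:2  d2:1  d3:1  d4:1  d5:0  d6:3  d7:0 → peak 3
Activity 1@7: d1:2  d2:1  d3:1  d4:1  d5:0  d6:0  d7:3 → peak 3
Best is Activity 1@5, peak 3.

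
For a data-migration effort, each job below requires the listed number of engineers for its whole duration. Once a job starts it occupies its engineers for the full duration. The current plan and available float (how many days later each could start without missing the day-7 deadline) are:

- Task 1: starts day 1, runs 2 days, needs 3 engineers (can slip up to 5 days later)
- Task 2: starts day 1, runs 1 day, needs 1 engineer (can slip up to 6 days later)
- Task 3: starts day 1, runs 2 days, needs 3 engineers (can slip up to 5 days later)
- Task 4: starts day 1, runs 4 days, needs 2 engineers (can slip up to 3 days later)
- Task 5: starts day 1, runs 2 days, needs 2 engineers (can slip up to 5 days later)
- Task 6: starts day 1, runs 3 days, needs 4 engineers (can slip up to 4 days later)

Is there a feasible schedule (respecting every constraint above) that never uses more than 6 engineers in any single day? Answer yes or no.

yes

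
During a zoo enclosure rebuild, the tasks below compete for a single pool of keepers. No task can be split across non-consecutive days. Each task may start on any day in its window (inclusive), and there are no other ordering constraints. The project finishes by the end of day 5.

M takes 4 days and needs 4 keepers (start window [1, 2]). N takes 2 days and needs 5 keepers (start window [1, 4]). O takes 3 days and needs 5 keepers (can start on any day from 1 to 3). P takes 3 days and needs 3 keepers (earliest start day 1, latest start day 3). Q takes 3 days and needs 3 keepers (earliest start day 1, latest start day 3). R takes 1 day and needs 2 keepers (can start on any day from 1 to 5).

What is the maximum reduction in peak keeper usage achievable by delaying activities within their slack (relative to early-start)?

7

Early-start peak: d1:22  d2:20  d3:15  d4:4  d5:0 ⇒ 22.
Leveled (M@1, N@1, O@1, P@3, Q@3, R@4): d1:14  d2:14  d3:15  d4:12  d5:6 ⇒ 15.
Reduction 22 − 15 = 7.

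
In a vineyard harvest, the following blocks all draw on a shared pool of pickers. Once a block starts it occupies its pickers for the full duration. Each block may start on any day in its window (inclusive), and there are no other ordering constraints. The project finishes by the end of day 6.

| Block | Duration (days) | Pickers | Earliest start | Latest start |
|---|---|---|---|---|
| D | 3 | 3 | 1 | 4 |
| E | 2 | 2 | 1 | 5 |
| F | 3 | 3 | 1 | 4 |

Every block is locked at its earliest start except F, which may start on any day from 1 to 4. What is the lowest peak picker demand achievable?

F@1: d1:8  d2:8  d3:6  d4:0  d5:0  d6:0 → peak 8
F@2: d1:5  d2:8  d3:6  d4:3  d5:0  d6:0 → peak 8
F@3: d1:5  d2:5  d3:6  d4:3  d5:3  d6:0 → peak 6
F@4: d1:5  d2:5  d3:3  d4:3  d5:3  d6:3 → peak 5
Best is F@4, peak 5.

5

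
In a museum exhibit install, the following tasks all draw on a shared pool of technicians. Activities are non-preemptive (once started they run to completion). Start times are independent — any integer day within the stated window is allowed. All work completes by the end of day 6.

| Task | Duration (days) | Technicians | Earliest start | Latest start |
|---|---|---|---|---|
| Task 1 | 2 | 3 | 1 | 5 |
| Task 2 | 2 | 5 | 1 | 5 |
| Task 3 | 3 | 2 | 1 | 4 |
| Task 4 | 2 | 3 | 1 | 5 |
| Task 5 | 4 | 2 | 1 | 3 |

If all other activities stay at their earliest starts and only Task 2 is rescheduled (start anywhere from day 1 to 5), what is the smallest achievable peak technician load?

10

Task 2@1: d1:15  d2:15  d3:4  d4:2  d5:0  d6:0 → peak 15
Task 2@2: d1:10  d2:15  d3:9  d4:2  d5:0  d6:0 → peak 15
Task 2@3: d1:10  d2:10  d3:9  d4:7  d5:0  d6:0 → peak 10
Task 2@4: d1:10  d2:10  d3:4  d4:7  d5:5  d6:0 → peak 10
Task 2@5: d1:10  d2:10  d3:4  d4:2  d5:5  d6:5 → peak 10
Best is Task 2@3, peak 10.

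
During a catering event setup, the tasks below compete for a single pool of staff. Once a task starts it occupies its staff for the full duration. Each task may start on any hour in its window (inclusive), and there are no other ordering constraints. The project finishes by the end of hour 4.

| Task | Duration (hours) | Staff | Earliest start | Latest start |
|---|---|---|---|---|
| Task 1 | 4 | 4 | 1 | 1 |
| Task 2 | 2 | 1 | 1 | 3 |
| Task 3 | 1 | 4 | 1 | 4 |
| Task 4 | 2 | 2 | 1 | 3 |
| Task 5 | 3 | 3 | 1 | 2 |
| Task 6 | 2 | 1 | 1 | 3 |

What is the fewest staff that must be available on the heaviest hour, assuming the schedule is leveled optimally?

10

Early-start (Task 1@1, Task 2@1, Task 3@1, Task 4@1, Task 5@1, Task 6@1) gives peak 15: h1:15  h2:11  h3:7  h4:4.
Shift Task 4→2, Task 5→2, Task 6→3.
Schedule Task 1@1, Task 2@1, Task 3@1, Task 4@2, Task 5@2, Task 6@3: h1:9  h2:10  h3:10  h4:8 — peak 10.
Total staffer-hours = 37 over 4 hours ⇒ peak ≥ ⌈37/4⌉ = 10, so 10 is optimal.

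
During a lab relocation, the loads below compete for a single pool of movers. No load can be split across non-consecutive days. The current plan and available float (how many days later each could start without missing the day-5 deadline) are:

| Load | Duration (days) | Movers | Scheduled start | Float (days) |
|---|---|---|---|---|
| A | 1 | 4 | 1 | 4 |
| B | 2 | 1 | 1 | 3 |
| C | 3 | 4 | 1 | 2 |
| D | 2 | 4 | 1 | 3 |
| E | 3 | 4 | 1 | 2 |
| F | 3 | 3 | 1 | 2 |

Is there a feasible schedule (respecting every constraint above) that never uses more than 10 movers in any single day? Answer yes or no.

The minimum achievable peak is 11; 10 < 11, so no feasible schedule stays within the cap.

no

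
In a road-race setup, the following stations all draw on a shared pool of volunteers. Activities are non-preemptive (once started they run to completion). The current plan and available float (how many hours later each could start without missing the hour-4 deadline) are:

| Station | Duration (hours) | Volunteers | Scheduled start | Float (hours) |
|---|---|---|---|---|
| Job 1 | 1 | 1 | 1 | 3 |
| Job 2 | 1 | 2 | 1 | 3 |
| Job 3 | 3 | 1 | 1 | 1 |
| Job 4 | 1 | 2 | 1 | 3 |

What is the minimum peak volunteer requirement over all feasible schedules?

3

Early-start (Job 1@1, Job 2@1, Job 3@1, Job 4@1) gives peak 6: h1:6  h2:1  h3:1  h4:0.
Shift Job 3→2, Job 4→2.
Schedule Job 1@1, Job 2@1, Job 3@2, Job 4@2: h1:3  h2:3  h3:1  h4:1 — peak 3.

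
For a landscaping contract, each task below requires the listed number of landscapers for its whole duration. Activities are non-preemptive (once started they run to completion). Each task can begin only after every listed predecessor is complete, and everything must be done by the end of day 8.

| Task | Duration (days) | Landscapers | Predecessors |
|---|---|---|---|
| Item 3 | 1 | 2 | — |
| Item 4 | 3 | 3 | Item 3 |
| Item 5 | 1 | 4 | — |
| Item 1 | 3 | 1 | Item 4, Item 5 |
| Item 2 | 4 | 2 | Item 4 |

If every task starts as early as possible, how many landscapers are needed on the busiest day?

6

Early-start schedule: Item 3@1, Item 4@2, Item 5@1, Item 1@5, Item 2@5.
Load per day: day 1: 6, day 2: 3, day 3: 3, day 4: 3, day 5: 3, day 6: 3, day 7: 3, day 8: 2.
Peak is 6.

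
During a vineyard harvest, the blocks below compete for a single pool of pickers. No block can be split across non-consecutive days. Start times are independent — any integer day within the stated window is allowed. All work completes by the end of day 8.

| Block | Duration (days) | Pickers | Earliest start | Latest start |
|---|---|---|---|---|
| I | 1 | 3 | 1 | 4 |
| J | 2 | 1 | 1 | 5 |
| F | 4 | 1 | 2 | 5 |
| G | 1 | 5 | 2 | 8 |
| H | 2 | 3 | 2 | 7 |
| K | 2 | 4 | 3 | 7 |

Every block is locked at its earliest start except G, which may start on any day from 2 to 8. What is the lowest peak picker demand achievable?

8

G@2: d1:4  d2:10  d3:8  d4:5  d5:1  d6:0  d7:0  d8:0 → peak 10
G@3: d1:4  d2:5  d3:13  d4:5  d5:1  d6:0  d7:0  d8:0 → peak 13
G@4: d1:4  d2:5  d3:8  d4:10  d5:1  d6:0  d7:0  d8:0 → peak 10
G@5: d1:4  d2:5  d3:8  d4:5  d5:6  d6:0  d7:0  d8:0 → peak 8
G@6: d1:4  d2:5  d3:8  d4:5  d5:1  d6:5  d7:0  d8:0 → peak 8
G@7: d1:4  d2:5  d3:8  d4:5  d5:1  d6:0  d7:5  d8:0 → peak 8
G@8: d1:4  d2:5  d3:8  d4:5  d5:1  d6:0  d7:0  d8:5 → peak 8
Best is G@5, peak 8.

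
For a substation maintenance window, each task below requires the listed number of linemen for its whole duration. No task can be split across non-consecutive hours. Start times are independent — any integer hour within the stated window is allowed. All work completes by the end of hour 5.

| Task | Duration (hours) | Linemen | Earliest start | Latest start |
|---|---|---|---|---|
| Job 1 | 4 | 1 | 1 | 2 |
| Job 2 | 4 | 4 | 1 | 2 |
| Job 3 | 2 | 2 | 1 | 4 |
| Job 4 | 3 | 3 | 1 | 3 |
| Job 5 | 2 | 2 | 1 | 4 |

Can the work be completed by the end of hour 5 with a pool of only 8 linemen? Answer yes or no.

no

The minimum achievable peak is 9; 8 < 9, so no feasible schedule stays within the cap.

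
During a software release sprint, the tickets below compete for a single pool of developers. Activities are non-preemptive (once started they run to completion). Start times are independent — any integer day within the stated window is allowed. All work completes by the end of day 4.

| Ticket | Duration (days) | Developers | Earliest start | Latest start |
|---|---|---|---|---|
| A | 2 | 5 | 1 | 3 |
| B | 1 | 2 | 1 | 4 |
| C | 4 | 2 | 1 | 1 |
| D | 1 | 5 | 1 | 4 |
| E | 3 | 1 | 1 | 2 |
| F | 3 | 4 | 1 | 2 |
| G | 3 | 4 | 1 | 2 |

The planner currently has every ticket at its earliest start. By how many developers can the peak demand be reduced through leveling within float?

Early-start peak: d1:23  d2:16  d3:11  d4:2 ⇒ 23.
Leveled (A@1, B@1, C@1, D@1, E@1, F@2, G@2): d1:15  d2:16  d3:11  d4:10 ⇒ 16.
Reduction 23 − 16 = 7.

7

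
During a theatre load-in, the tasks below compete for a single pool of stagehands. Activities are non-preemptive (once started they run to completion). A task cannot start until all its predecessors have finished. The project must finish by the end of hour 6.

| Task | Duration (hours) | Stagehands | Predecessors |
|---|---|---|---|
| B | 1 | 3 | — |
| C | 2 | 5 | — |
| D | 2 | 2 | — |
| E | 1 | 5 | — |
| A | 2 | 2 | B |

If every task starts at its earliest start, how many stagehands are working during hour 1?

At early start, hour 1 has: B, C, D, E.
Demand: 3 + 5 + 2 + 5 = 15.

15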